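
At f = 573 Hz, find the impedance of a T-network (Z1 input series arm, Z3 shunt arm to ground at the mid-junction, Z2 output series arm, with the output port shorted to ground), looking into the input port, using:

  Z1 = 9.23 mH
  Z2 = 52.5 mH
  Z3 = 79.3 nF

Step 1 — Angular frequency: ω = 2π·f = 2π·573 = 3600 rad/s.
Step 2 — Component impedances:
  Z1: Z = jωL = j·3600·0.00923 = 0 + j33.23 Ω
  Z2: Z = jωL = j·3600·0.0525 = 0 + j189 Ω
  Z3: Z = 1/(jωC) = -j/(ω·C) = 0 - j3503 Ω
Step 3 — With the output port shorted to ground, the output series arm Z2 runs from the junction to ground; the shunt arm Z3 also runs from the junction to ground. They appear in parallel: Z3 || Z2 = 0 + j199.8 Ω.
Step 4 — Series with input arm Z1: Z_in = Z1 + (Z3 || Z2) = 0 + j233 Ω = 233∠90.0° Ω.

Z = 0 + j233 Ω = 233∠90.0° Ω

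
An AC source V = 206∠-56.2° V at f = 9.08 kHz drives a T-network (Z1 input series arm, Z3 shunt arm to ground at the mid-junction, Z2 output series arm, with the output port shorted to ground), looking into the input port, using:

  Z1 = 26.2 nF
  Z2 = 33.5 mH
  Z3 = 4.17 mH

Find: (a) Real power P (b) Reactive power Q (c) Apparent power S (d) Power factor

Step 1 — Angular frequency: ω = 2π·f = 2π·9080 = 5.705e+04 rad/s.
Step 2 — Component impedances:
  Z1: Z = 1/(jωC) = -j/(ω·C) = 0 - j669 Ω
  Z2: Z = jωL = j·5.705e+04·0.0335 = 0 + j1911 Ω
  Z3: Z = jωL = j·5.705e+04·0.00417 = 0 + j237.9 Ω
Step 3 — With the output port shorted to ground, the output series arm Z2 runs from the junction to ground; the shunt arm Z3 also runs from the junction to ground. They appear in parallel: Z3 || Z2 = 0 + j211.6 Ω.
Step 4 — Series with input arm Z1: Z_in = Z1 + (Z3 || Z2) = 0 - j457.4 Ω = 457.4∠-90.0° Ω.
Step 5 — Source phasor: V = 206∠-56.2° V = 114.6 - j171.2 V.
Step 6 — Current: I = V / Z = 0.3742 + j0.2505 A = 0.4503∠33.8° A.
Step 7 — Complex power: S = V·I* = 0 - j92.77 VA.
Step 8 — Real power: P = Re(S) = 0 W.
Step 9 — Reactive power: Q = Im(S) = -92.77 VAR.
Step 10 — Apparent power: |S| = 92.77 VA.
Step 11 — Power factor: PF = P/|S| = 0 (leading).

(a) P = 0 W  (b) Q = -92.77 VAR  (c) S = 92.77 VA  (d) PF = 0 (leading)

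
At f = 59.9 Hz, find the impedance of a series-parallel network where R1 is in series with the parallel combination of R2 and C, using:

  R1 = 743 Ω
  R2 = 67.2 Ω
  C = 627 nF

Step 1 — Angular frequency: ω = 2π·f = 2π·59.9 = 376.4 rad/s.
Step 2 — Component impedances:
  R1: Z = R = 743 Ω
  R2: Z = R = 67.2 Ω
  C: Z = 1/(jωC) = -j/(ω·C) = 0 - j4238 Ω
Step 3 — Parallel branch: R2 || C = 1/(1/R2 + 1/C) = 67.18 - j1.065 Ω.
Step 4 — Series with R1: Z_total = R1 + (R2 || C) = 810.2 - j1.065 Ω = 810.2∠-0.1° Ω.

Z = 810.2 - j1.065 Ω = 810.2∠-0.1° Ω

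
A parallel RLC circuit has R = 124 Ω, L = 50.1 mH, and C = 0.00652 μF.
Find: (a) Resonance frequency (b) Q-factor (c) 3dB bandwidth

Step 1 — Resonance: ω₀ = 1/√(LC) = 1/√(0.0501·6.52e-09) = 5.533e+04 rad/s.
Step 2 — f₀ = ω₀/(2π) = 8806 Hz.
Step 3 — Parallel Q: Q = R/(ω₀L) = 124/(5.533e+04·0.0501) = 0.04473.
Step 4 — Bandwidth: Δω = ω₀/Q = 1.237e+06 rad/s; BW = Δω/(2π) = 1.969e+05 Hz.

(a) f₀ = 8806 Hz  (b) Q = 0.04473  (c) BW = 1.969e+05 Hz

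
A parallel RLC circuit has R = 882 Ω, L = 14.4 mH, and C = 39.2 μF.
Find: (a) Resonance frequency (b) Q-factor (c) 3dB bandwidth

Step 1 — Resonance: ω₀ = 1/√(LC) = 1/√(0.0144·3.92e-05) = 1331 rad/s.
Step 2 — f₀ = ω₀/(2π) = 211.8 Hz.
Step 3 — Parallel Q: Q = R/(ω₀L) = 882/(1331·0.0144) = 46.02.
Step 4 — Bandwidth: Δω = ω₀/Q = 28.92 rad/s; BW = Δω/(2π) = 4.603 Hz.

(a) f₀ = 211.8 Hz  (b) Q = 46.02  (c) BW = 4.603 Hz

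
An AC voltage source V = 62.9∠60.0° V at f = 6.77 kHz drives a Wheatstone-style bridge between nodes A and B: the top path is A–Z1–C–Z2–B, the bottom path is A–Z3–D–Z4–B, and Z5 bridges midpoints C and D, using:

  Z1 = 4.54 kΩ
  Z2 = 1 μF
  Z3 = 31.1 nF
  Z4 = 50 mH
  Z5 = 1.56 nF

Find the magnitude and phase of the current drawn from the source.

Step 1 — Angular frequency: ω = 2π·f = 2π·6770 = 4.254e+04 rad/s.
Step 2 — Component impedances:
  Z1: Z = R = 4540 Ω
  Z2: Z = 1/(jωC) = -j/(ω·C) = 0 - j23.51 Ω
  Z3: Z = 1/(jωC) = -j/(ω·C) = 0 - j755.9 Ω
  Z4: Z = jωL = j·4.254e+04·0.05 = 0 + j2127 Ω
  Z5: Z = 1/(jωC) = -j/(ω·C) = 0 - j1.507e+04 Ω
Step 3 — Bridge requires nodal analysis (the Z5 bridge couples midpoints C and D, so the two paths cannot be reduced to a simple series/parallel combination). Setting node B to ground and injecting 1 A at node A, the 3-node admittance system at A, C, D solves to V_A = Z_AB = 569.7 + j1508 Ω = 1612∠69.3° Ω.
Step 4 — Source phasor: V = 62.9∠60.0° V = 31.45 + j54.47 V.
Step 5 — Ohm's law: I = V / Z_total = (31.45 + j54.47) / (569.7 + j1508) = 0.03851 - j0.006307 A.
Step 6 — Convert to polar: |I| = 0.03902 A, ∠I = -9.3°.

I = 0.03902∠-9.3° A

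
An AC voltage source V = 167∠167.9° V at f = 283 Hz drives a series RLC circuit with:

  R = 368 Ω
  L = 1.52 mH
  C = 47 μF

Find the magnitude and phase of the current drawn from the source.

Step 1 — Angular frequency: ω = 2π·f = 2π·283 = 1778 rad/s.
Step 2 — Component impedances:
  R: Z = R = 368 Ω
  L: Z = jωL = j·1778·0.00152 = 0 + j2.703 Ω
  C: Z = 1/(jωC) = -j/(ω·C) = 0 - j11.97 Ω
Step 3 — Series combination: Z_total = R + L + C = 368 - j9.263 Ω = 368.1∠-1.4° Ω.
Step 4 — Source phasor: V = 167∠167.9° V = -163.3 + j35.01 V.
Step 5 — Ohm's law: I = V / Z_total = (-163.3 + j35.01) / (368 - j9.263) = -0.4458 + j0.0839 A.
Step 6 — Convert to polar: |I| = 0.4537 A, ∠I = 169.3°.

I = 0.4537∠169.3° A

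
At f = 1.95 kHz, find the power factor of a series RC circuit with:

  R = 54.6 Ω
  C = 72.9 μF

Step 1 — Angular frequency: ω = 2π·f = 2π·1950 = 1.225e+04 rad/s.
Step 2 — Component impedances:
  R: Z = R = 54.6 Ω
  C: Z = 1/(jωC) = -j/(ω·C) = 0 - j1.12 Ω
Step 3 — Series combination: Z_total = R + C = 54.6 - j1.12 Ω = 54.61∠-1.2° Ω.
Step 4 — Power factor: PF = cos(φ) = Re(Z)/|Z| = 54.6/54.61 = 0.9998.
Step 5 — Type: Im(Z) = -1.12 ⇒ leading (phase φ = -1.2°).

PF = 0.9998 (leading, φ = -1.2°)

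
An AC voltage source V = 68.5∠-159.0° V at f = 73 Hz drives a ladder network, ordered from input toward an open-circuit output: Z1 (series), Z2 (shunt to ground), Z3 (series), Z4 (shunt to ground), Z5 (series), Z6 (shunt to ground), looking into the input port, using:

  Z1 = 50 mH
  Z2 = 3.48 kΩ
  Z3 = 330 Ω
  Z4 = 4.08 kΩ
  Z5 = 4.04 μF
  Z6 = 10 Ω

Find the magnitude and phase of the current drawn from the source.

Step 1 — Angular frequency: ω = 2π·f = 2π·73 = 458.7 rad/s.
Step 2 — Component impedances:
  Z1: Z = jωL = j·458.7·0.05 = 0 + j22.93 Ω
  Z2: Z = R = 3480 Ω
  Z3: Z = R = 330 Ω
  Z4: Z = R = 4080 Ω
  Z5: Z = 1/(jωC) = -j/(ω·C) = 0 - j539.7 Ω
  Z6: Z = R = 10 Ω
Step 3 — Ladder network (open output): work backward from the far end, alternating series and parallel combinations. Z_in = 422.8 - j391.9 Ω = 576.5∠-42.8° Ω.
Step 4 — Source phasor: V = 68.5∠-159.0° V = -63.95 - j24.55 V.
Step 5 — Ohm's law: I = V / Z_total = (-63.95 - j24.55) / (422.8 - j391.9) = -0.0524 - j0.1066 A.
Step 6 — Convert to polar: |I| = 0.1188 A, ∠I = -116.2°.

I = 0.1188∠-116.2° A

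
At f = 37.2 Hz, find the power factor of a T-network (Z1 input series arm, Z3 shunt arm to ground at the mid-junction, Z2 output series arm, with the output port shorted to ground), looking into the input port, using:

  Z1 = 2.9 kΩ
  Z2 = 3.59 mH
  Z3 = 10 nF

Step 1 — Angular frequency: ω = 2π·f = 2π·37.2 = 233.7 rad/s.
Step 2 — Component impedances:
  Z1: Z = R = 2900 Ω
  Z2: Z = jωL = j·233.7·0.00359 = 0 + j0.8391 Ω
  Z3: Z = 1/(jωC) = -j/(ω·C) = 0 - j4.278e+05 Ω
Step 3 — With the output port shorted to ground, the output series arm Z2 runs from the junction to ground; the shunt arm Z3 also runs from the junction to ground. They appear in parallel: Z3 || Z2 = 0 + j0.8391 Ω.
Step 4 — Series with input arm Z1: Z_in = Z1 + (Z3 || Z2) = 2900 + j0.8391 Ω = 2900∠0.0° Ω.
Step 5 — Power factor: PF = cos(φ) = Re(Z)/|Z| = 2900/2900 = 1.
Step 6 — Type: Im(Z) = 0.8391 ⇒ lagging (phase φ = 0.0°).

PF = 1 (lagging, φ = 0.0°)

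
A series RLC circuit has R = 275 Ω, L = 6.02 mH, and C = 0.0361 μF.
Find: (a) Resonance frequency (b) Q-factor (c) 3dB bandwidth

Step 1 — Resonance: ω₀ = 1/√(LC) = 1/√(0.00602·3.61e-08) = 6.783e+04 rad/s.
Step 2 — f₀ = ω₀/(2π) = 1.08e+04 Hz.
Step 3 — Series Q: Q = ω₀L/R = 6.783e+04·0.00602/275 = 1.485.
Step 4 — Bandwidth: Δω = ω₀/Q = 4.568e+04 rad/s; BW = Δω/(2π) = 7270 Hz.

(a) f₀ = 1.08e+04 Hz  (b) Q = 1.485  (c) BW = 7270 Hz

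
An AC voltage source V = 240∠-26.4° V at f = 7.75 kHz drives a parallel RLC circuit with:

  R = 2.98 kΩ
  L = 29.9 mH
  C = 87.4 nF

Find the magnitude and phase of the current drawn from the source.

Step 1 — Angular frequency: ω = 2π·f = 2π·7750 = 4.869e+04 rad/s.
Step 2 — Component impedances:
  R: Z = R = 2980 Ω
  L: Z = jωL = j·4.869e+04·0.0299 = 0 + j1456 Ω
  C: Z = 1/(jωC) = -j/(ω·C) = 0 - j235 Ω
Step 3 — Parallel combination: 1/Z_total = 1/R + 1/L + 1/C; Z_total = 26.11 - j277.7 Ω = 279∠-84.6° Ω.
Step 4 — Source phasor: V = 240∠-26.4° V = 215 - j106.7 V.
Step 5 — Ohm's law: I = V / Z_total = (215 - j106.7) / (26.11 - j277.7) = 0.453 + j0.7314 A.
Step 6 — Convert to polar: |I| = 0.8604 A, ∠I = 58.2°.

I = 0.8604∠58.2° A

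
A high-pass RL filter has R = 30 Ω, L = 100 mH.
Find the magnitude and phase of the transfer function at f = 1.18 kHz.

Step 1 — Angular frequency: ω = 2π·1180 = 7414 rad/s.
Step 2 — Transfer function: H(jω) = jωL/(R + jωL).
Step 3 — Numerator jωL = j·741.4; denominator R + jωL = 30 + j741.4.
Step 4 — H = 0.9984 + j0.0404.
Step 5 — Magnitude: |H| = 0.9992 (-0.0 dB); phase: φ = 2.3°.

|H| = 0.9992 (-0.0 dB), φ = 2.3°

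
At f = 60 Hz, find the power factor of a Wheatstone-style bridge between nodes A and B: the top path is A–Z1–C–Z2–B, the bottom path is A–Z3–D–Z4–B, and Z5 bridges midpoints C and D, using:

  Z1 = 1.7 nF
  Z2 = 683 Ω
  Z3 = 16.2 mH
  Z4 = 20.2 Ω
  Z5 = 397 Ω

Step 1 — Angular frequency: ω = 2π·f = 2π·60 = 377 rad/s.
Step 2 — Component impedances:
  Z1: Z = 1/(jωC) = -j/(ω·C) = 0 - j1.56e+06 Ω
  Z2: Z = R = 683 Ω
  Z3: Z = jωL = j·377·0.0162 = 0 + j6.107 Ω
  Z4: Z = R = 20.2 Ω
  Z5: Z = R = 397 Ω
Step 3 — Bridge requires nodal analysis (the Z5 bridge couples midpoints C and D, so the two paths cannot be reduced to a simple series/parallel combination). Setting node B to ground and injecting 1 A at node A, the 3-node admittance system at A, C, D solves to V_A = Z_AB = 19.83 + j6.107 Ω = 20.75∠17.1° Ω.
Step 4 — Power factor: PF = cos(φ) = Re(Z)/|Z| = 19.83/20.75 = 0.9557.
Step 5 — Type: Im(Z) = 6.107 ⇒ lagging (phase φ = 17.1°).

PF = 0.9557 (lagging, φ = 17.1°)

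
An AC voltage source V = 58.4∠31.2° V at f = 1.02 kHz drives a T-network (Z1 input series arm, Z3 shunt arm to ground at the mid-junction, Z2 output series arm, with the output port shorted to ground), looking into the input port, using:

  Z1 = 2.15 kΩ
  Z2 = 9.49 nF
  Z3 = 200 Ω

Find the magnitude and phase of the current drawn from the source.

Step 1 — Angular frequency: ω = 2π·f = 2π·1020 = 6409 rad/s.
Step 2 — Component impedances:
  Z1: Z = R = 2150 Ω
  Z2: Z = 1/(jωC) = -j/(ω·C) = 0 - j1.644e+04 Ω
  Z3: Z = R = 200 Ω
Step 3 — With the output port shorted to ground, the output series arm Z2 runs from the junction to ground; the shunt arm Z3 also runs from the junction to ground. They appear in parallel: Z3 || Z2 = 200 - j2.432 Ω.
Step 4 — Series with input arm Z1: Z_in = Z1 + (Z3 || Z2) = 2350 - j2.432 Ω = 2350∠-0.1° Ω.
Step 5 — Source phasor: V = 58.4∠31.2° V = 49.95 + j30.25 V.
Step 6 — Ohm's law: I = V / Z_total = (49.95 + j30.25) / (2350 - j2.432) = 0.02124 + j0.0129 A.
Step 7 — Convert to polar: |I| = 0.02485 A, ∠I = 31.3°.

I = 0.02485∠31.3° A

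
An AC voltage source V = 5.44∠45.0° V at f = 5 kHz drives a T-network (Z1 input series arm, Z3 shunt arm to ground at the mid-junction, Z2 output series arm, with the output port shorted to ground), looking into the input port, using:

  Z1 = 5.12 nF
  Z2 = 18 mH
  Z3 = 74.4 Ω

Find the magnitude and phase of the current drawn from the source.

Step 1 — Angular frequency: ω = 2π·f = 2π·5000 = 3.142e+04 rad/s.
Step 2 — Component impedances:
  Z1: Z = 1/(jωC) = -j/(ω·C) = 0 - j6217 Ω
  Z2: Z = jωL = j·3.142e+04·0.018 = 0 + j565.5 Ω
  Z3: Z = R = 74.4 Ω
Step 3 — With the output port shorted to ground, the output series arm Z2 runs from the junction to ground; the shunt arm Z3 also runs from the junction to ground. They appear in parallel: Z3 || Z2 = 73.13 + j9.622 Ω.
Step 4 — Series with input arm Z1: Z_in = Z1 + (Z3 || Z2) = 73.13 - j6207 Ω = 6208∠-89.3° Ω.
Step 5 — Source phasor: V = 5.44∠45.0° V = 3.847 + j3.847 V.
Step 6 — Ohm's law: I = V / Z_total = (3.847 + j3.847) / (73.13 - j6207) = -0.0006123 + j0.0006269 A.
Step 7 — Convert to polar: |I| = 0.0008763 A, ∠I = 134.3°.

I = 0.0008763∠134.3° A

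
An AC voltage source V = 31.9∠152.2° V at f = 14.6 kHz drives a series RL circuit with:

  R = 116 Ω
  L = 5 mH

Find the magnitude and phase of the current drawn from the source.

Step 1 — Angular frequency: ω = 2π·f = 2π·1.46e+04 = 9.173e+04 rad/s.
Step 2 — Component impedances:
  R: Z = R = 116 Ω
  L: Z = jωL = j·9.173e+04·0.005 = 0 + j458.7 Ω
Step 3 — Series combination: Z_total = R + L = 116 + j458.7 Ω = 473.1∠75.8° Ω.
Step 4 — Source phasor: V = 31.9∠152.2° V = -28.22 + j14.88 V.
Step 5 — Ohm's law: I = V / Z_total = (-28.22 + j14.88) / (116 + j458.7) = 0.01586 + j0.06553 A.
Step 6 — Convert to polar: |I| = 0.06743 A, ∠I = 76.4°.

I = 0.06743∠76.4° A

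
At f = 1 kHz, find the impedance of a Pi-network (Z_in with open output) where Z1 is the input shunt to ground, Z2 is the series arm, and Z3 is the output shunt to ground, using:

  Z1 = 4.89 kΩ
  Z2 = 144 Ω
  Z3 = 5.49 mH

Step 1 — Angular frequency: ω = 2π·f = 2π·1000 = 6283 rad/s.
Step 2 — Component impedances:
  Z1: Z = R = 4890 Ω
  Z2: Z = R = 144 Ω
  Z3: Z = jωL = j·6283·0.00549 = 0 + j34.49 Ω
Step 3 — With open output, the series arm Z2 and the output shunt Z3 appear in series to ground: Z2 + Z3 = 144 + j34.49 Ω.
Step 4 — Parallel with input shunt Z1: Z_in = Z1 || (Z2 + Z3) = 140.1 + j32.55 Ω = 143.8∠13.1° Ω.

Z = 140.1 + j32.55 Ω = 143.8∠13.1° Ω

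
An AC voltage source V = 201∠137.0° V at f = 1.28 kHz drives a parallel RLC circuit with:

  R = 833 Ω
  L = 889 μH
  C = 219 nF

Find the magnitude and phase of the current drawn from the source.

Step 1 — Angular frequency: ω = 2π·f = 2π·1280 = 8042 rad/s.
Step 2 — Component impedances:
  R: Z = R = 833 Ω
  L: Z = jωL = j·8042·0.000889 = 0 + j7.15 Ω
  C: Z = 1/(jωC) = -j/(ω·C) = 0 - j567.8 Ω
Step 3 — Parallel combination: 1/Z_total = 1/R + 1/L + 1/C; Z_total = 0.06294 + j7.24 Ω = 7.241∠89.5° Ω.
Step 4 — Source phasor: V = 201∠137.0° V = -147 + j137.1 V.
Step 5 — Ohm's law: I = V / Z_total = (-147 + j137.1) / (0.06294 + j7.24) = 18.75 + j20.47 A.
Step 6 — Convert to polar: |I| = 27.76 A, ∠I = 47.5°.

I = 27.76∠47.5° A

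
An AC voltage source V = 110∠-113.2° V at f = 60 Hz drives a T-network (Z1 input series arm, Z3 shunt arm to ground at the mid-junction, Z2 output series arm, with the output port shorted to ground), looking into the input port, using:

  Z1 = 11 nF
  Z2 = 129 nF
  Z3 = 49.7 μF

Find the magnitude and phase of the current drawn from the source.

Step 1 — Angular frequency: ω = 2π·f = 2π·60 = 377 rad/s.
Step 2 — Component impedances:
  Z1: Z = 1/(jωC) = -j/(ω·C) = 0 - j2.411e+05 Ω
  Z2: Z = 1/(jωC) = -j/(ω·C) = 0 - j2.056e+04 Ω
  Z3: Z = 1/(jωC) = -j/(ω·C) = 0 - j53.37 Ω
Step 3 — With the output port shorted to ground, the output series arm Z2 runs from the junction to ground; the shunt arm Z3 also runs from the junction to ground. They appear in parallel: Z3 || Z2 = 0 - j53.23 Ω.
Step 4 — Series with input arm Z1: Z_in = Z1 + (Z3 || Z2) = 0 - j2.412e+05 Ω = 2.412e+05∠-90.0° Ω.
Step 5 — Source phasor: V = 110∠-113.2° V = -43.33 - j101.1 V.
Step 6 — Ohm's law: I = V / Z_total = (-43.33 - j101.1) / (0 - j2.412e+05) = 0.0004192 - j0.0001797 A.
Step 7 — Convert to polar: |I| = 0.0004561 A, ∠I = -23.2°.

I = 0.0004561∠-23.2° A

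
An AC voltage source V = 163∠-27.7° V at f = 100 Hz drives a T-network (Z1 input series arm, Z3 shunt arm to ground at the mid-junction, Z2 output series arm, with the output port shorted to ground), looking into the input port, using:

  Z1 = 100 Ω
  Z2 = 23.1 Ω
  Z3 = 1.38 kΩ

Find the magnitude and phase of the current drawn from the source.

Step 1 — Angular frequency: ω = 2π·f = 2π·100 = 628.3 rad/s.
Step 2 — Component impedances:
  Z1: Z = R = 100 Ω
  Z2: Z = R = 23.1 Ω
  Z3: Z = R = 1380 Ω
Step 3 — With the output port shorted to ground, the output series arm Z2 runs from the junction to ground; the shunt arm Z3 also runs from the junction to ground. They appear in parallel: Z3 || Z2 = 22.72 Ω.
Step 4 — Series with input arm Z1: Z_in = Z1 + (Z3 || Z2) = 122.7 Ω = 122.7∠0.0° Ω.
Step 5 — Source phasor: V = 163∠-27.7° V = 144.3 - j75.77 V.
Step 6 — Ohm's law: I = V / Z_total = (144.3 - j75.77) / (122.7) = 1.176 - j0.6174 A.
Step 7 — Convert to polar: |I| = 1.328 A, ∠I = -27.7°.

I = 1.328∠-27.7° A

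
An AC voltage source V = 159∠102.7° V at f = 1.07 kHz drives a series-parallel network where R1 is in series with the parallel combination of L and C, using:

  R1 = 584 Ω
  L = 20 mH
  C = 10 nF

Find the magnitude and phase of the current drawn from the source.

Step 1 — Angular frequency: ω = 2π·f = 2π·1070 = 6723 rad/s.
Step 2 — Component impedances:
  R1: Z = R = 584 Ω
  L: Z = jωL = j·6723·0.02 = 0 + j134.5 Ω
  C: Z = 1/(jωC) = -j/(ω·C) = 0 - j1.487e+04 Ω
Step 3 — Parallel branch: L || C = 1/(1/L + 1/C) = 0 + j135.7 Ω.
Step 4 — Series with R1: Z_total = R1 + (L || C) = 584 + j135.7 Ω = 599.6∠13.1° Ω.
Step 5 — Source phasor: V = 159∠102.7° V = -34.96 + j155.1 V.
Step 6 — Ohm's law: I = V / Z_total = (-34.96 + j155.1) / (584 + j135.7) = 0.001759 + j0.2652 A.
Step 7 — Convert to polar: |I| = 0.2652 A, ∠I = 89.6°.

I = 0.2652∠89.6° A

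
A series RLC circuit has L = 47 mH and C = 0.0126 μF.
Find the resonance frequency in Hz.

Step 1 — Resonance condition Im(Z)=0 gives ω₀ = 1/√(LC).
Step 2 — ω₀ = 1/√(0.047·1.26e-08) = 4.109e+04 rad/s.
Step 3 — f₀ = ω₀/(2π) = 6540 Hz.

f₀ = 6540 Hz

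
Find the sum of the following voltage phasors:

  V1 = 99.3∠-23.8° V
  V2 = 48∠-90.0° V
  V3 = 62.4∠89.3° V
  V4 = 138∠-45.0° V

Step 1 — Convert each phasor to rectangular form:
  V1 = 99.3·(cos(-23.8°) + j·sin(-23.8°)) = 90.86 - j40.07 V
  V2 = 48·(cos(-90.0°) + j·sin(-90.0°)) = 0 - j48 V
  V3 = 62.4·(cos(89.3°) + j·sin(89.3°)) = 0.7623 + j62.4 V
  V4 = 138·(cos(-45.0°) + j·sin(-45.0°)) = 97.58 - j97.58 V
Step 2 — Sum components: V_total = 189.2 - j123.3 V.
Step 3 — Convert to polar: |V_total| = 225.8 V, ∠V_total = -33.1°.

V_total = 225.8∠-33.1° V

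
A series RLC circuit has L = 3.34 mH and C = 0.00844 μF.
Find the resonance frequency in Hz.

Step 1 — Resonance condition Im(Z)=0 gives ω₀ = 1/√(LC).
Step 2 — ω₀ = 1/√(0.00334·8.44e-09) = 1.883e+05 rad/s.
Step 3 — f₀ = ω₀/(2π) = 2.998e+04 Hz.

f₀ = 2.998e+04 Hz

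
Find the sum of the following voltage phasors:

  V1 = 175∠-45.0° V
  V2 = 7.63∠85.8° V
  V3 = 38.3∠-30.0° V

Step 1 — Convert each phasor to rectangular form:
  V1 = 175·(cos(-45.0°) + j·sin(-45.0°)) = 123.7 - j123.7 V
  V2 = 7.63·(cos(85.8°) + j·sin(85.8°)) = 0.5588 + j7.61 V
  V3 = 38.3·(cos(-30.0°) + j·sin(-30.0°)) = 33.17 - j19.15 V
Step 2 — Sum components: V_total = 157.5 - j135.3 V.
Step 3 — Convert to polar: |V_total| = 207.6 V, ∠V_total = -40.7°.

V_total = 207.6∠-40.7° V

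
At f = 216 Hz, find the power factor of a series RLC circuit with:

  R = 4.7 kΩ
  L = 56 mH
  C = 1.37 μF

Step 1 — Angular frequency: ω = 2π·f = 2π·216 = 1357 rad/s.
Step 2 — Component impedances:
  R: Z = R = 4700 Ω
  L: Z = jωL = j·1357·0.056 = 0 + j76 Ω
  C: Z = 1/(jωC) = -j/(ω·C) = 0 - j537.8 Ω
Step 3 — Series combination: Z_total = R + L + C = 4700 - j461.8 Ω = 4723∠-5.6° Ω.
Step 4 — Power factor: PF = cos(φ) = Re(Z)/|Z| = 4700/4722.6 = 0.9952.
Step 5 — Type: Im(Z) = -461.8 ⇒ leading (phase φ = -5.6°).

PF = 0.9952 (leading, φ = -5.6°)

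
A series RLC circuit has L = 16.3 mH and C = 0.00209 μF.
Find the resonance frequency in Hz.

Step 1 — Resonance condition Im(Z)=0 gives ω₀ = 1/√(LC).
Step 2 — ω₀ = 1/√(0.0163·2.09e-09) = 1.713e+05 rad/s.
Step 3 — f₀ = ω₀/(2π) = 2.727e+04 Hz.

f₀ = 2.727e+04 Hz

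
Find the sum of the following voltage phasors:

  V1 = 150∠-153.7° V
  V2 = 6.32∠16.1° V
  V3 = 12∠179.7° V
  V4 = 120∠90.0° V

Step 1 — Convert each phasor to rectangular form:
  V1 = 150·(cos(-153.7°) + j·sin(-153.7°)) = -134.5 - j66.46 V
  V2 = 6.32·(cos(16.1°) + j·sin(16.1°)) = 6.072 + j1.753 V
  V3 = 12·(cos(179.7°) + j·sin(179.7°)) = -12 + j0.06283 V
  V4 = 120·(cos(90.0°) + j·sin(90.0°)) = 0 + j120 V
Step 2 — Sum components: V_total = -140.4 + j55.35 V.
Step 3 — Convert to polar: |V_total| = 150.9 V, ∠V_total = 158.5°.

V_total = 150.9∠158.5° V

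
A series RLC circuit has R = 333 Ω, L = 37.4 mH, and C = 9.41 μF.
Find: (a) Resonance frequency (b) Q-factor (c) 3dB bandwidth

Step 1 — Resonance condition Im(Z)=0 gives ω₀ = 1/√(LC).
Step 2 — ω₀ = 1/√(0.0374·9.41e-06) = 1686 rad/s.
Step 3 — f₀ = ω₀/(2π) = 268.3 Hz.
Step 4 — Series Q: Q = ω₀L/R = 1686·0.0374/333 = 0.1893.
Step 5 — 3dB bandwidth: Δω = ω₀/Q = 8904 rad/s; BW = Δω/(2π) = 1417 Hz.

(a) f₀ = 268.3 Hz  (b) Q = 0.1893  (c) BW = 1417 Hz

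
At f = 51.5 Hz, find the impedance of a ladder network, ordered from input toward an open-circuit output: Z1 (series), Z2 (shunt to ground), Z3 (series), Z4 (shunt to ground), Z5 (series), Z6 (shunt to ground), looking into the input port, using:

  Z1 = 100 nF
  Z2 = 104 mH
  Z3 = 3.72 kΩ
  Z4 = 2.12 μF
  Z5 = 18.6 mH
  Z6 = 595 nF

Step 1 — Angular frequency: ω = 2π·f = 2π·51.5 = 323.6 rad/s.
Step 2 — Component impedances:
  Z1: Z = 1/(jωC) = -j/(ω·C) = 0 - j3.09e+04 Ω
  Z2: Z = jωL = j·323.6·0.104 = 0 + j33.65 Ω
  Z3: Z = R = 3720 Ω
  Z4: Z = 1/(jωC) = -j/(ω·C) = 0 - j1458 Ω
  Z5: Z = jωL = j·323.6·0.0186 = 0 + j6.019 Ω
  Z6: Z = 1/(jωC) = -j/(ω·C) = 0 - j5194 Ω
Step 3 — Ladder network (open output): work backward from the far end, alternating series and parallel combinations. Z_in = 0.2798 - j3.087e+04 Ω = 3.087e+04∠-90.0° Ω.

Z = 0.2798 - j3.087e+04 Ω = 3.087e+04∠-90.0° Ω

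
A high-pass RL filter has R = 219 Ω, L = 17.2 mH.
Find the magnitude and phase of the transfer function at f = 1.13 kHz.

Step 1 — Angular frequency: ω = 2π·1130 = 7100 rad/s.
Step 2 — Transfer function: H(jω) = jωL/(R + jωL).
Step 3 — Numerator jωL = j·122.1; denominator R + jωL = 219 + j122.1.
Step 4 — H = 0.2372 + j0.4254.
Step 5 — Magnitude: |H| = 0.487 (-6.2 dB); phase: φ = 60.9°.

|H| = 0.487 (-6.2 dB), φ = 60.9°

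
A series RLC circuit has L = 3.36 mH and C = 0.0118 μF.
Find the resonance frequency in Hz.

Step 1 — Resonance condition Im(Z)=0 gives ω₀ = 1/√(LC).
Step 2 — ω₀ = 1/√(0.00336·1.18e-08) = 1.588e+05 rad/s.
Step 3 — f₀ = ω₀/(2π) = 2.528e+04 Hz.

f₀ = 2.528e+04 Hz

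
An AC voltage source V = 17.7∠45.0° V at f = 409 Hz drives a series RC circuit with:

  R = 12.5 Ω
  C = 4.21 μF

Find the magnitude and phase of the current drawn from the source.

Step 1 — Angular frequency: ω = 2π·f = 2π·409 = 2570 rad/s.
Step 2 — Component impedances:
  R: Z = R = 12.5 Ω
  C: Z = 1/(jωC) = -j/(ω·C) = 0 - j92.43 Ω
Step 3 — Series combination: Z_total = R + C = 12.5 - j92.43 Ω = 93.27∠-82.3° Ω.
Step 4 — Source phasor: V = 17.7∠45.0° V = 12.52 + j12.52 V.
Step 5 — Ohm's law: I = V / Z_total = (12.52 + j12.52) / (12.5 - j92.43) = -0.115 + j0.151 A.
Step 6 — Convert to polar: |I| = 0.1898 A, ∠I = 127.3°.

I = 0.1898∠127.3° A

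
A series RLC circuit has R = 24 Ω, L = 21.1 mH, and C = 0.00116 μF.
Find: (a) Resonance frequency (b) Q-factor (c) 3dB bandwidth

Step 1 — Resonance condition Im(Z)=0 gives ω₀ = 1/√(LC).
Step 2 — ω₀ = 1/√(0.0211·1.16e-09) = 2.021e+05 rad/s.
Step 3 — f₀ = ω₀/(2π) = 3.217e+04 Hz.
Step 4 — Series Q: Q = ω₀L/R = 2.021e+05·0.0211/24 = 177.7.
Step 5 — 3dB bandwidth: Δω = ω₀/Q = 1137 rad/s; BW = Δω/(2π) = 181 Hz.

(a) f₀ = 3.217e+04 Hz  (b) Q = 177.7  (c) BW = 181 Hz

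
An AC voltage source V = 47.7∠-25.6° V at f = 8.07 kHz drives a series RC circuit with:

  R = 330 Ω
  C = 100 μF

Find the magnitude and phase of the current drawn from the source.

Step 1 — Angular frequency: ω = 2π·f = 2π·8070 = 5.071e+04 rad/s.
Step 2 — Component impedances:
  R: Z = R = 330 Ω
  C: Z = 1/(jωC) = -j/(ω·C) = 0 - j0.1972 Ω
Step 3 — Series combination: Z_total = R + C = 330 - j0.1972 Ω = 330∠-0.0° Ω.
Step 4 — Source phasor: V = 47.7∠-25.6° V = 43.02 - j20.61 V.
Step 5 — Ohm's law: I = V / Z_total = (43.02 - j20.61) / (330 - j0.1972) = 0.1304 - j0.06238 A.
Step 6 — Convert to polar: |I| = 0.1445 A, ∠I = -25.6°.

I = 0.1445∠-25.6° A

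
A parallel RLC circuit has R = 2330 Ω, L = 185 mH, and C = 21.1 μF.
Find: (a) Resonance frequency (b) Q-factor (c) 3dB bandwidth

Step 1 — Resonance: ω₀ = 1/√(LC) = 1/√(0.185·2.11e-05) = 506.1 rad/s.
Step 2 — f₀ = ω₀/(2π) = 80.56 Hz.
Step 3 — Parallel Q: Q = R/(ω₀L) = 2330/(506.1·0.185) = 24.88.
Step 4 — Bandwidth: Δω = ω₀/Q = 20.34 rad/s; BW = Δω/(2π) = 3.237 Hz.

(a) f₀ = 80.56 Hz  (b) Q = 24.88  (c) BW = 3.237 Hz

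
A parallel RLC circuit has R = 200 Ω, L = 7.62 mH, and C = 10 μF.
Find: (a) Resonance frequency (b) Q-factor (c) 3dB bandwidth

Step 1 — Resonance: ω₀ = 1/√(LC) = 1/√(0.00762·1e-05) = 3623 rad/s.
Step 2 — f₀ = ω₀/(2π) = 576.6 Hz.
Step 3 — Parallel Q: Q = R/(ω₀L) = 200/(3623·0.00762) = 7.245.
Step 4 — Bandwidth: Δω = ω₀/Q = 500 rad/s; BW = Δω/(2π) = 79.58 Hz.

(a) f₀ = 576.6 Hz  (b) Q = 7.245  (c) BW = 79.58 Hz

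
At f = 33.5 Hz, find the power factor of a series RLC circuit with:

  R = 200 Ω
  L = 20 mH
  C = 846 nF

Step 1 — Angular frequency: ω = 2π·f = 2π·33.5 = 210.5 rad/s.
Step 2 — Component impedances:
  R: Z = R = 200 Ω
  L: Z = jωL = j·210.5·0.02 = 0 + j4.21 Ω
  C: Z = 1/(jωC) = -j/(ω·C) = 0 - j5616 Ω
Step 3 — Series combination: Z_total = R + L + C = 200 - j5612 Ω = 5615∠-88.0° Ω.
Step 4 — Power factor: PF = cos(φ) = Re(Z)/|Z| = 200/5615 = 0.03562.
Step 5 — Type: Im(Z) = -5612 ⇒ leading (phase φ = -88.0°).

PF = 0.03562 (leading, φ = -88.0°)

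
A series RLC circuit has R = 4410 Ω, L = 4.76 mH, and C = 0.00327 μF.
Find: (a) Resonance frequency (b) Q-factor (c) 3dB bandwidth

Step 1 — Resonance condition Im(Z)=0 gives ω₀ = 1/√(LC).
Step 2 — ω₀ = 1/√(0.00476·3.27e-09) = 2.535e+05 rad/s.
Step 3 — f₀ = ω₀/(2π) = 4.034e+04 Hz.
Step 4 — Series Q: Q = ω₀L/R = 2.535e+05·0.00476/4410 = 0.2736.
Step 5 — 3dB bandwidth: Δω = ω₀/Q = 9.265e+05 rad/s; BW = Δω/(2π) = 1.475e+05 Hz.

(a) f₀ = 4.034e+04 Hz  (b) Q = 0.2736  (c) BW = 1.475e+05 Hz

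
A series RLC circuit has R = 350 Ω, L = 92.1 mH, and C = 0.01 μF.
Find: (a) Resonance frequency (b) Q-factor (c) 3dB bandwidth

Step 1 — Resonance: ω₀ = 1/√(LC) = 1/√(0.0921·1e-08) = 3.295e+04 rad/s.
Step 2 — f₀ = ω₀/(2π) = 5244 Hz.
Step 3 — Series Q: Q = ω₀L/R = 3.295e+04·0.0921/350 = 8.671.
Step 4 — Bandwidth: Δω = ω₀/Q = 3800 rad/s; BW = Δω/(2π) = 604.8 Hz.

(a) f₀ = 5244 Hz  (b) Q = 8.671  (c) BW = 604.8 Hz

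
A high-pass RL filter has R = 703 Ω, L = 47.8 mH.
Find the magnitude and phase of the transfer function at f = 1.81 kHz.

Step 1 — Angular frequency: ω = 2π·1810 = 1.137e+04 rad/s.
Step 2 — Transfer function: H(jω) = jωL/(R + jωL).
Step 3 — Numerator jωL = j·543.6; denominator R + jωL = 703 + j543.6.
Step 4 — H = 0.3742 + j0.4839.
Step 5 — Magnitude: |H| = 0.6117 (-4.3 dB); phase: φ = 52.3°.

|H| = 0.6117 (-4.3 dB), φ = 52.3°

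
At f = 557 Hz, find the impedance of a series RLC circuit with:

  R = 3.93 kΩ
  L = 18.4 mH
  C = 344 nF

Step 1 — Angular frequency: ω = 2π·f = 2π·557 = 3500 rad/s.
Step 2 — Component impedances:
  R: Z = R = 3930 Ω
  L: Z = jωL = j·3500·0.0184 = 0 + j64.4 Ω
  C: Z = 1/(jωC) = -j/(ω·C) = 0 - j830.6 Ω
Step 3 — Series combination: Z_total = R + L + C = 3930 - j766.2 Ω = 4004∠-11.0° Ω.

Z = 3930 - j766.2 Ω = 4004∠-11.0° Ω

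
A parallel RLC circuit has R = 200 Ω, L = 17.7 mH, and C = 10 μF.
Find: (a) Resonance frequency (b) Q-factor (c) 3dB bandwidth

Step 1 — Resonance: ω₀ = 1/√(LC) = 1/√(0.0177·1e-05) = 2377 rad/s.
Step 2 — f₀ = ω₀/(2π) = 378.3 Hz.
Step 3 — Parallel Q: Q = R/(ω₀L) = 200/(2377·0.0177) = 4.754.
Step 4 — Bandwidth: Δω = ω₀/Q = 500 rad/s; BW = Δω/(2π) = 79.58 Hz.

(a) f₀ = 378.3 Hz  (b) Q = 4.754  (c) BW = 79.58 Hz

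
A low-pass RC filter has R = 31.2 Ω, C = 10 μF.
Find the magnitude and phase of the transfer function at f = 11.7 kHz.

Step 1 — Angular frequency: ω = 2π·1.17e+04 = 7.351e+04 rad/s.
Step 2 — Transfer function: H(jω) = 1/(1 + jωRC).
Step 3 — Denominator: 1 + jωRC = 1 + j·7.351e+04·31.2·1e-05 = 1 + j22.94.
Step 4 — H = 0.001897 - j0.04352.
Step 5 — Magnitude: |H| = 0.04356 (-27.2 dB); phase: φ = -87.5°.

|H| = 0.04356 (-27.2 dB), φ = -87.5°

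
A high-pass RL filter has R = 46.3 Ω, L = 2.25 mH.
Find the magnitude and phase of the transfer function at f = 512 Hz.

Step 1 — Angular frequency: ω = 2π·512 = 3217 rad/s.
Step 2 — Transfer function: H(jω) = jωL/(R + jωL).
Step 3 — Numerator jωL = j·7.238; denominator R + jωL = 46.3 + j7.238.
Step 4 — H = 0.02386 + j0.1526.
Step 5 — Magnitude: |H| = 0.1545 (-16.2 dB); phase: φ = 81.1°.

|H| = 0.1545 (-16.2 dB), φ = 81.1°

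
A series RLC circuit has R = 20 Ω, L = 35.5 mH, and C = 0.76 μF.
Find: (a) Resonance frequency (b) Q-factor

Step 1 — Resonance condition Im(Z)=0 gives ω₀ = 1/√(LC).
Step 2 — ω₀ = 1/√(0.0355·7.6e-07) = 6088 rad/s.
Step 3 — f₀ = ω₀/(2π) = 968.9 Hz.
Step 4 — Series Q: Q = ω₀L/R = 6088·0.0355/20 = 10.81.

(a) f₀ = 968.9 Hz  (b) Q = 10.81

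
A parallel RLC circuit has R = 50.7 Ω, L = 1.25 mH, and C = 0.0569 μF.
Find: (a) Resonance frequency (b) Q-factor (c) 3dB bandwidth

Step 1 — Resonance: ω₀ = 1/√(LC) = 1/√(0.00125·5.69e-08) = 1.186e+05 rad/s.
Step 2 — f₀ = ω₀/(2π) = 1.887e+04 Hz.
Step 3 — Parallel Q: Q = R/(ω₀L) = 50.7/(1.186e+05·0.00125) = 0.3421.
Step 4 — Bandwidth: Δω = ω₀/Q = 3.466e+05 rad/s; BW = Δω/(2π) = 5.517e+04 Hz.

(a) f₀ = 1.887e+04 Hz  (b) Q = 0.3421  (c) BW = 5.517e+04 Hz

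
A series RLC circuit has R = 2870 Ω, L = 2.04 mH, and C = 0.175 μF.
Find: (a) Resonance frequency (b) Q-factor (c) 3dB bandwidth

Step 1 — Resonance: ω₀ = 1/√(LC) = 1/√(0.00204·1.75e-07) = 5.293e+04 rad/s.
Step 2 — f₀ = ω₀/(2π) = 8423 Hz.
Step 3 — Series Q: Q = ω₀L/R = 5.293e+04·0.00204/2870 = 0.03762.
Step 4 — Bandwidth: Δω = ω₀/Q = 1.407e+06 rad/s; BW = Δω/(2π) = 2.239e+05 Hz.

(a) f₀ = 8423 Hz  (b) Q = 0.03762  (c) BW = 2.239e+05 Hz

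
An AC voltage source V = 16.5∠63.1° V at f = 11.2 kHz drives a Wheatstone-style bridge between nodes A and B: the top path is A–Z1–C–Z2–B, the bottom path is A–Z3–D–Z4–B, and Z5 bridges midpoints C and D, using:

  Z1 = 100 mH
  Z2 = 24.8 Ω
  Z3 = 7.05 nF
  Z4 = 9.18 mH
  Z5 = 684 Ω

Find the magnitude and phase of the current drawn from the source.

Step 1 — Angular frequency: ω = 2π·f = 2π·1.12e+04 = 7.037e+04 rad/s.
Step 2 — Component impedances:
  Z1: Z = jωL = j·7.037e+04·0.1 = 0 + j7037 Ω
  Z2: Z = R = 24.8 Ω
  Z3: Z = 1/(jωC) = -j/(ω·C) = 0 - j2016 Ω
  Z4: Z = jωL = j·7.037e+04·0.00918 = 0 + j646 Ω
  Z5: Z = R = 684 Ω
Step 3 — Bridge requires nodal analysis (the Z5 bridge couples midpoints C and D, so the two paths cannot be reduced to a simple series/parallel combination). Setting node B to ground and injecting 1 A at node A, the 3-node admittance system at A, C, D solves to V_A = Z_AB = 545.8 - j2156 Ω = 2224∠-75.8° Ω.
Step 4 — Source phasor: V = 16.5∠63.1° V = 7.465 + j14.71 V.
Step 5 — Ohm's law: I = V / Z_total = (7.465 + j14.71) / (545.8 - j2156) = -0.005591 + j0.004879 A.
Step 6 — Convert to polar: |I| = 0.00742 A, ∠I = 138.9°.

I = 0.00742∠138.9° A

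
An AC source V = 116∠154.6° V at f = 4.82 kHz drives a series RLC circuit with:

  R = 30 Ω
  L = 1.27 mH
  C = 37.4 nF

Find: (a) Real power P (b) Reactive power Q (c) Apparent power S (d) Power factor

Step 1 — Angular frequency: ω = 2π·f = 2π·4820 = 3.028e+04 rad/s.
Step 2 — Component impedances:
  R: Z = R = 30 Ω
  L: Z = jωL = j·3.028e+04·0.00127 = 0 + j38.46 Ω
  C: Z = 1/(jωC) = -j/(ω·C) = 0 - j882.9 Ω
Step 3 — Series combination: Z_total = R + L + C = 30 - j844.4 Ω = 845∠-88.0° Ω.
Step 4 — Source phasor: V = 116∠154.6° V = -104.8 + j49.76 V.
Step 5 — Current: I = V / Z = -0.06325 - j0.1218 A = 0.1373∠-117.4° A.
Step 6 — Complex power: S = V·I* = 0.5654 - j15.92 VA.
Step 7 — Real power: P = Re(S) = 0.5654 W.
Step 8 — Reactive power: Q = Im(S) = -15.92 VAR.
Step 9 — Apparent power: |S| = 15.93 VA.
Step 10 — Power factor: PF = P/|S| = 0.03551 (leading).

(a) P = 0.5654 W  (b) Q = -15.92 VAR  (c) S = 15.93 VA  (d) PF = 0.03551 (leading)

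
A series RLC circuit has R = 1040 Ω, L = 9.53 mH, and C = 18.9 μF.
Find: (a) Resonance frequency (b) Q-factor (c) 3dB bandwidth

Step 1 — Resonance condition Im(Z)=0 gives ω₀ = 1/√(LC).
Step 2 — ω₀ = 1/√(0.00953·1.89e-05) = 2356 rad/s.
Step 3 — f₀ = ω₀/(2π) = 375 Hz.
Step 4 — Series Q: Q = ω₀L/R = 2356·0.00953/1040 = 0.02159.
Step 5 — 3dB bandwidth: Δω = ω₀/Q = 1.091e+05 rad/s; BW = Δω/(2π) = 1.737e+04 Hz.

(a) f₀ = 375 Hz  (b) Q = 0.02159  (c) BW = 1.737e+04 Hz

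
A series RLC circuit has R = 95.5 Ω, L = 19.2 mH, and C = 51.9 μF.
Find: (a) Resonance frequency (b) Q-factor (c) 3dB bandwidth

Step 1 — Resonance: ω₀ = 1/√(LC) = 1/√(0.0192·5.19e-05) = 1002 rad/s.
Step 2 — f₀ = ω₀/(2π) = 159.4 Hz.
Step 3 — Series Q: Q = ω₀L/R = 1002·0.0192/95.5 = 0.2014.
Step 4 — Bandwidth: Δω = ω₀/Q = 4974 rad/s; BW = Δω/(2π) = 791.6 Hz.

(a) f₀ = 159.4 Hz  (b) Q = 0.2014  (c) BW = 791.6 Hz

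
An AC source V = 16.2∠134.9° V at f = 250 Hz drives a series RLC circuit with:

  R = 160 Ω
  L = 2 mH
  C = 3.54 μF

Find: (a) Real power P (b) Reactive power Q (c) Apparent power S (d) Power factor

Step 1 — Angular frequency: ω = 2π·f = 2π·250 = 1571 rad/s.
Step 2 — Component impedances:
  R: Z = R = 160 Ω
  L: Z = jωL = j·1571·0.002 = 0 + j3.142 Ω
  C: Z = 1/(jωC) = -j/(ω·C) = 0 - j179.8 Ω
Step 3 — Series combination: Z_total = R + L + C = 160 - j176.7 Ω = 238.4∠-47.8° Ω.
Step 4 — Source phasor: V = 16.2∠134.9° V = -11.44 + j11.48 V.
Step 5 — Current: I = V / Z = -0.06788 - j0.003247 A = 0.06796∠-177.3° A.
Step 6 — Complex power: S = V·I* = 0.739 - j0.8161 VA.
Step 7 — Real power: P = Re(S) = 0.739 W.
Step 8 — Reactive power: Q = Im(S) = -0.8161 VAR.
Step 9 — Apparent power: |S| = 1.101 VA.
Step 10 — Power factor: PF = P/|S| = 0.6712 (leading).

(a) P = 0.739 W  (b) Q = -0.8161 VAR  (c) S = 1.101 VA  (d) PF = 0.6712 (leading)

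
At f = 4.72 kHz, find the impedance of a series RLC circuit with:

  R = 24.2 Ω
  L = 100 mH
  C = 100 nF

Step 1 — Angular frequency: ω = 2π·f = 2π·4720 = 2.966e+04 rad/s.
Step 2 — Component impedances:
  R: Z = R = 24.2 Ω
  L: Z = jωL = j·2.966e+04·0.1 = 0 + j2966 Ω
  C: Z = 1/(jωC) = -j/(ω·C) = 0 - j337.2 Ω
Step 3 — Series combination: Z_total = R + L + C = 24.2 + j2628 Ω = 2629∠89.5° Ω.

Z = 24.2 + j2628 Ω = 2629∠89.5° Ω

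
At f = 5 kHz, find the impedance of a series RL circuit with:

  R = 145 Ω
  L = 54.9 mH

Step 1 — Angular frequency: ω = 2π·f = 2π·5000 = 3.142e+04 rad/s.
Step 2 — Component impedances:
  R: Z = R = 145 Ω
  L: Z = jωL = j·3.142e+04·0.0549 = 0 + j1725 Ω
Step 3 — Series combination: Z_total = R + L = 145 + j1725 Ω = 1731∠85.2° Ω.

Z = 145 + j1725 Ω = 1731∠85.2° Ω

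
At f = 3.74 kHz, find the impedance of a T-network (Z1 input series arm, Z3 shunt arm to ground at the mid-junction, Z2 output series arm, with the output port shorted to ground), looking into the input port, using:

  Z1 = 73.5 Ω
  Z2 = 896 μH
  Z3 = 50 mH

Step 1 — Angular frequency: ω = 2π·f = 2π·3740 = 2.35e+04 rad/s.
Step 2 — Component impedances:
  Z1: Z = R = 73.5 Ω
  Z2: Z = jωL = j·2.35e+04·0.000896 = 0 + j21.06 Ω
  Z3: Z = jωL = j·2.35e+04·0.05 = 0 + j1175 Ω
Step 3 — With the output port shorted to ground, the output series arm Z2 runs from the junction to ground; the shunt arm Z3 also runs from the junction to ground. They appear in parallel: Z3 || Z2 = 0 + j20.68 Ω.
Step 4 — Series with input arm Z1: Z_in = Z1 + (Z3 || Z2) = 73.5 + j20.68 Ω = 76.36∠15.7° Ω.

Z = 73.5 + j20.68 Ω = 76.36∠15.7° Ω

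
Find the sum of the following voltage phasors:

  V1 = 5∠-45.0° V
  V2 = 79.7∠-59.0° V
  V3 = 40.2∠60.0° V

Step 1 — Convert each phasor to rectangular form:
  V1 = 5·(cos(-45.0°) + j·sin(-45.0°)) = 3.536 - j3.536 V
  V2 = 79.7·(cos(-59.0°) + j·sin(-59.0°)) = 41.05 - j68.32 V
  V3 = 40.2·(cos(60.0°) + j·sin(60.0°)) = 20.1 + j34.81 V
Step 2 — Sum components: V_total = 64.68 - j37.04 V.
Step 3 — Convert to polar: |V_total| = 74.54 V, ∠V_total = -29.8°.

V_total = 74.54∠-29.8° V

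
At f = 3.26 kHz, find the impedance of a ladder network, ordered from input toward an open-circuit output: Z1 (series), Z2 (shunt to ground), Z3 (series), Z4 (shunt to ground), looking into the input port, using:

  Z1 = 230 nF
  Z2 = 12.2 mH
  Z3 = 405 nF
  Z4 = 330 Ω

Step 1 — Angular frequency: ω = 2π·f = 2π·3260 = 2.048e+04 rad/s.
Step 2 — Component impedances:
  Z1: Z = 1/(jωC) = -j/(ω·C) = 0 - j212.3 Ω
  Z2: Z = jωL = j·2.048e+04·0.0122 = 0 + j249.9 Ω
  Z3: Z = 1/(jωC) = -j/(ω·C) = 0 - j120.5 Ω
  Z4: Z = R = 330 Ω
Step 3 — Ladder network (open output): work backward from the far end, alternating series and parallel combinations. Z_in = 164 - j26.66 Ω = 166.2∠-9.2° Ω.

Z = 164 - j26.66 Ω = 166.2∠-9.2° Ω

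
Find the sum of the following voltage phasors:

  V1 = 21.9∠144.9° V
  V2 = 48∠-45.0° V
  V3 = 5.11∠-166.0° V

Step 1 — Convert each phasor to rectangular form:
  V1 = 21.9·(cos(144.9°) + j·sin(144.9°)) = -17.92 + j12.59 V
  V2 = 48·(cos(-45.0°) + j·sin(-45.0°)) = 33.94 - j33.94 V
  V3 = 5.11·(cos(-166.0°) + j·sin(-166.0°)) = -4.958 - j1.236 V
Step 2 — Sum components: V_total = 11.07 - j22.58 V.
Step 3 — Convert to polar: |V_total| = 25.15 V, ∠V_total = -63.9°.

V_total = 25.15∠-63.9° V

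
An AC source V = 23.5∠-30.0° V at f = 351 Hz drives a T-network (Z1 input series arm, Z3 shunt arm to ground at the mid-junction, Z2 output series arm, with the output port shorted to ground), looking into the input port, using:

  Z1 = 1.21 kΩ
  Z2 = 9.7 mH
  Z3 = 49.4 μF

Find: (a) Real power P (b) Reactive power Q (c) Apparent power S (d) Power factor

Step 1 — Angular frequency: ω = 2π·f = 2π·351 = 2205 rad/s.
Step 2 — Component impedances:
  Z1: Z = R = 1210 Ω
  Z2: Z = jωL = j·2205·0.0097 = 0 + j21.39 Ω
  Z3: Z = 1/(jωC) = -j/(ω·C) = 0 - j9.179 Ω
Step 3 — With the output port shorted to ground, the output series arm Z2 runs from the junction to ground; the shunt arm Z3 also runs from the junction to ground. They appear in parallel: Z3 || Z2 = 0 - j16.08 Ω.
Step 4 — Series with input arm Z1: Z_in = Z1 + (Z3 || Z2) = 1210 - j16.08 Ω = 1210∠-0.8° Ω.
Step 5 — Source phasor: V = 23.5∠-30.0° V = 20.35 - j11.75 V.
Step 6 — Current: I = V / Z = 0.01695 - j0.009486 A = 0.01942∠-29.2° A.
Step 7 — Complex power: S = V·I* = 0.4563 - j0.006063 VA.
Step 8 — Real power: P = Re(S) = 0.4563 W.
Step 9 — Reactive power: Q = Im(S) = -0.006063 VAR.
Step 10 — Apparent power: |S| = 0.4564 VA.
Step 11 — Power factor: PF = P/|S| = 0.9999 (leading).

(a) P = 0.4563 W  (b) Q = -0.006063 VAR  (c) S = 0.4564 VA  (d) PF = 0.9999 (leading)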